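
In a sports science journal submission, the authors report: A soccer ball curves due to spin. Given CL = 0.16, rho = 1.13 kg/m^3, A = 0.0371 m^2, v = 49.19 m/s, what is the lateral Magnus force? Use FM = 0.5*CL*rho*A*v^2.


FM = 0.5 * CL * rho * A * v^2
FM = 0.5 * 0.16 * 1.13 * 0.0371 * 49.19^2
v^2 = 2419.6561
FM = 0.5 * 0.16 * 1.13 * 0.0371 * 2419.6561 = 8.1151 N

8.1151 N


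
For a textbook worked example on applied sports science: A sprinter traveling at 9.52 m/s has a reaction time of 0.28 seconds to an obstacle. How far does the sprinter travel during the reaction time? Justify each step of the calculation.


d = v * t
d = 9.52 * 0.28
d = 2.6656 m

2.6656 m


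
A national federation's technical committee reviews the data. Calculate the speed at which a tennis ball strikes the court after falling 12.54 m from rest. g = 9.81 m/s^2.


v = sqrt(2 * g * h)
v = sqrt(2 * 9.81 * 12.54)
v = sqrt(246.0348) = 15.6855 m/s

15.6855 m/s


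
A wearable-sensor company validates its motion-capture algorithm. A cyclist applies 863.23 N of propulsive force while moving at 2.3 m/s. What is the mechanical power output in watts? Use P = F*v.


P = F * v
P = 863.23 * 2.3
P = 1985.429 W

1985.429 W


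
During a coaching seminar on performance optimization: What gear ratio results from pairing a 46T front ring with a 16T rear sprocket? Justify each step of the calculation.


GR = front_teeth / rear_teeth
GR = 46 / 16
GR = 2.875

2.875


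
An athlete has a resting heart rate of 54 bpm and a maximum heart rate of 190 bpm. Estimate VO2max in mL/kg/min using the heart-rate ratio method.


VO2max = 15.3 * HRmax / HRrest
VO2max = 15.3 * 190 / 54
VO2max = 2907 / 54 = 53.8333 mL/kg/min

53.8333 mL/kg/min


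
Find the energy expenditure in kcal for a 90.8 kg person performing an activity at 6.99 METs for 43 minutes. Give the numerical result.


kcal = MET * mass * time_hr
Convert time: 43 min = 0.7167 hr
kcal = 6.99 * 90.8 * 0.7167
kcal = 454.8626 kcal

454.8626 kcal


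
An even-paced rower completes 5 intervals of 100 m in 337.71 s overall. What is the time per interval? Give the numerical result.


Split time = total_time / n_laps = 337.71 / 5
Split time = 67.542 s per lap

67.542 s


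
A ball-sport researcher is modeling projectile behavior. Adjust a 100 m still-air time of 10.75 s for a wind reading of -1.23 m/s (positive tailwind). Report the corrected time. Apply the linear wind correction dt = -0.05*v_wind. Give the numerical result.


dt = -0.05 * v_wind = -0.05 * -1.23 = 0.0615 s
t_corrected = t_still + dt = 10.75 + (0.0615)
t_corrected = 10.8115 s

10.8115 s


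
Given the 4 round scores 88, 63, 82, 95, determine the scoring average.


Average = sum / n
Sum = 328
Average = 328 / 4 = 82

82


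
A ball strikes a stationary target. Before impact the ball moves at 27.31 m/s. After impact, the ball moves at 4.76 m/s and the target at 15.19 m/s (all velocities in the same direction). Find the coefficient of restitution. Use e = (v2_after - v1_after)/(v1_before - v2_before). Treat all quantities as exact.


e = (v2_after - v1_after) / (v1_before - v2_before)
Numerator = 15.19 - 4.76 = 10.43
Denominator = 27.31 - 0 = 27.31
e = 10.43 / 27.31 = 0.3819

0.3819


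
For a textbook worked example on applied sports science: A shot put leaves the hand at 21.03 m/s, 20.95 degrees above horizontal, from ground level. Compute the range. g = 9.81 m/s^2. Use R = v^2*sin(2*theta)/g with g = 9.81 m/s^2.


R = v^2 * sin(2*theta) / g
Convert angle to radians: theta = 20.95 deg = 0.3656 rad
sin(2*theta) = sin(0.7313) = 0.6678
R = 21.03^2 * 0.6678 / 9.81
R = 442.2609 * 0.6678 / 9.81 = 30.1077 m

30.1077 m


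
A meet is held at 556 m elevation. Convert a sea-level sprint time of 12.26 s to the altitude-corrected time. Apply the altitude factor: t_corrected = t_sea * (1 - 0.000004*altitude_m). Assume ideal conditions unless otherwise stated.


Correction factor = 1 - 0.000004 * 556 = 0.997776
t_corrected = t_sea * factor = 12.26 * 0.997776
t_corrected = 12.2327 s

12.2327 s


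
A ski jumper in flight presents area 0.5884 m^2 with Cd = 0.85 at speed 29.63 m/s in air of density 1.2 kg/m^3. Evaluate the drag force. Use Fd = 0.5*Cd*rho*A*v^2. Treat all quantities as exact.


Fd = 0.5 * Cd * rho * A * v^2
Fd = 0.5 * 0.85 * 1.2 * 0.5884 * 29.63^2
v^2 = 877.9369
Fd = 0.5 * 0.85 * 1.2 * 0.5884 * 877.9369 = 263.4548 N

263.4548 N


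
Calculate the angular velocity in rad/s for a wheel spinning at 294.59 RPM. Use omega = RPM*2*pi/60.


omega = RPM * 2 * pi / 60
omega = 294.59 * 2 * 3.14159 / 60
omega = 1850.9636 / 60 = 30.8494 rad/s

30.8494 rad/s


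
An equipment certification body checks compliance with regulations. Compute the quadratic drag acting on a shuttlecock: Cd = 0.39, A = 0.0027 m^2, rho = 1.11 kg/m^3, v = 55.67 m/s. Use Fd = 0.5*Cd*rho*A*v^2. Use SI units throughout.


Fd = 0.5 * Cd * rho * A * v^2
Fd = 0.5 * 0.39 * 1.11 * 0.0027 * 55.67^2
v^2 = 3099.1489
Fd = 0.5 * 0.39 * 1.11 * 0.0027 * 3099.1489 = 1.8112 N

1.8112 N


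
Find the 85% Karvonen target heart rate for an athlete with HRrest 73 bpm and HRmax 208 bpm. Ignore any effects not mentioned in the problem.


Target = HRrest + pct*(HRmax - HRrest)
Heart rate reserve = HRmax - HRrest = 208 - 73 = 135 bpm
Fraction = 85% = 0.85
Target = 73 + 0.85 * 135
Target = 73 + 114.75 = 187.75 bpm

187.75 bpm


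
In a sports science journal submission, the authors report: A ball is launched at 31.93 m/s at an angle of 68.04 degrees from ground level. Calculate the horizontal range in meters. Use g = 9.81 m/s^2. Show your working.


R = v^2 * sin(2*theta) / g
Convert angle to radians: theta = 68.04 deg = 1.1875 rad
sin(2*theta) = sin(2.375) = 0.6937
R = 31.93^2 * 0.6937 / 9.81
R = 1019.5249 * 0.6937 / 9.81 = 72.0894 m

72.0894 m


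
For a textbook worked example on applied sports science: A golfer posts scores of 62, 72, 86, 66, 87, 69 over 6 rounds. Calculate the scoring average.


Average = sum / n
Sum = 442
Average = 442 / 6 = 73.6667

73.6667


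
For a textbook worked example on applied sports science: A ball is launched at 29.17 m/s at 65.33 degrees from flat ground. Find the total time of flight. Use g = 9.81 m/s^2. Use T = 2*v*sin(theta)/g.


T = 2*v*sin(theta)/g
sin(theta) = sin(65.33 deg) = 0.9087
T = 2*29.17*0.9087 / 9.81
T = 53.0151 / 9.81 = 5.4042 s

5.4042 s


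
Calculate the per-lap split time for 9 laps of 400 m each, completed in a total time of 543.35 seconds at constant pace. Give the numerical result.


Split time = total_time / n_laps = 543.35 / 9
Split time = 60.3722 s per lap

60.3722 s


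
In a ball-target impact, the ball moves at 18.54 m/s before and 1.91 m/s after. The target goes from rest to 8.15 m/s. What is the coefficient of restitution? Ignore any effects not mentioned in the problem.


e = (v2_after - v1_after) / (v1_before - v2_before)
Numerator = 8.15 - 1.91 = 6.24
Denominator = 18.54 - 0 = 18.54
e = 6.24 / 18.54 = 0.3366

0.3366


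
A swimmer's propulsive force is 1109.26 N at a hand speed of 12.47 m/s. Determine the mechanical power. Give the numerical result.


P = F * v
P = 1109.26 * 12.47
P = 13832.4722 W

13832.4722 W


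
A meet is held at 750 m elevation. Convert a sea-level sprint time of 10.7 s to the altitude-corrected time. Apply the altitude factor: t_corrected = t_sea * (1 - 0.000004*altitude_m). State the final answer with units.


Correction factor = 1 - 0.000004 * 750 = 0.997
t_corrected = t_sea * factor = 10.7 * 0.997
t_corrected = 10.6679 s

10.6679 s


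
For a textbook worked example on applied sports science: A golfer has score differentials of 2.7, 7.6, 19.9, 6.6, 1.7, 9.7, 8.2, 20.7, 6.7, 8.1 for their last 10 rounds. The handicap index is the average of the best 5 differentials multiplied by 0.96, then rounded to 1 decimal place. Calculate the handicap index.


All differentials: 2.7, 7.6, 19.9, 6.6, 1.7, 9.7, 8.2, 20.7, 6.7, 8.1
Sorted: 1.7, 2.7, 6.6, 6.7, 7.6, 8.1, 8.2, 9.7, 19.9, 20.7
Best 5: 1.7, 2.7, 6.6, 6.7, 7.6
Average of best = 25.3 / 5 = 5.06
Raw index = 5.06 * 0.96 = 4.8576
Handicap index = round(4.8576, 1) = 4.9

4.9


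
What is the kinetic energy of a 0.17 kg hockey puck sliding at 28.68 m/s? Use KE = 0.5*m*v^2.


KE = 0.5 * m * v^2
KE = 0.5 * 0.17 * 28.68^2
KE = 0.5 * 0.17 * 822.5424 = 69.9161 J

69.9161 J


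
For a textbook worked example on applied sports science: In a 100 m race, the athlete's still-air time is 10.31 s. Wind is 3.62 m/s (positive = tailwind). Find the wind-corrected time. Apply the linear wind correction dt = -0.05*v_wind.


dt = -0.05 * v_wind = -0.05 * 3.62 = -0.181 s
t_corrected = t_still + dt = 10.31 + (-0.181)
t_corrected = 10.129 s

10.129 s


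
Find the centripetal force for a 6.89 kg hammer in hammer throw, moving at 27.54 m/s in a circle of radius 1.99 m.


Fc = m * v^2 / r
v^2 = 27.54^2 = 758.4516
Fc = 6.89 * 758.4516 / 1.99
Fc = 5225.7315 / 1.99 = 2625.9957 N

2625.9957 N


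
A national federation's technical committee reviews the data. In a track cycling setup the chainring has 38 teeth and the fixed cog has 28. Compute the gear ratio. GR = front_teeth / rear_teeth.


GR = front_teeth / rear_teeth
GR = 38 / 28
GR = 1.3571

1.3571


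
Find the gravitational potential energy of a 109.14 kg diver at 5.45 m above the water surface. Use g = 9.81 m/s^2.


PE = m * g * h
PE = 109.14 * 9.81 * 5.45
PE = 1070.6634 * 5.45 = 5835.1155 J

5835.1155 J


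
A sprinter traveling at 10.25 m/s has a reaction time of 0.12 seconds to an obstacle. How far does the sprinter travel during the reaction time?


d = v * t
d = 10.25 * 0.12
d = 1.23 m

1.23 m


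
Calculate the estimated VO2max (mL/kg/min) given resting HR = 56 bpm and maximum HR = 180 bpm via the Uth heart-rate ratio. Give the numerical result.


VO2max = 15.3 * HRmax / HRrest
VO2max = 15.3 * 180 / 56
VO2max = 2754 / 56 = 49.1786 mL/kg/min

49.1786 mL/kg/min


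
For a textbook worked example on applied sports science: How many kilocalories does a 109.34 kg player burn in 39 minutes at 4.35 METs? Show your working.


kcal = MET * mass * time_hr
Convert time: 39 min = 0.65 hr
kcal = 4.35 * 109.34 * 0.65
kcal = 309.1588 kcal

309.1588 kcal


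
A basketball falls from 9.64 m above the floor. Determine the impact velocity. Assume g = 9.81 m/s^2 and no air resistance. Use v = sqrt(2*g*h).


v = sqrt(2 * g * h)
v = sqrt(2 * 9.81 * 9.64)
v = sqrt(189.1368) = 13.7527 m/s

13.7527 m/s


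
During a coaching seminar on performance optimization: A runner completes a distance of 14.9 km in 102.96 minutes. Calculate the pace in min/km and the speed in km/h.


Pace = time / distance = 102.96 min / 14.9 km = 6.9101 min/km
Speed = distance / time_in_hours = 14.9 / 1.716 hr
Speed = 8.683 km/h

6.9101 min/km, 8.683 km/h


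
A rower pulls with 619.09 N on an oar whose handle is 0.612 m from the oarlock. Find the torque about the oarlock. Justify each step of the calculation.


tau = F * d
tau = 619.09 * 0.612
tau = 378.8831 N*m

378.8831 N*m


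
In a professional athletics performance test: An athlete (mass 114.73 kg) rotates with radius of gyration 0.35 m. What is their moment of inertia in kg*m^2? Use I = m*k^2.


I = m * k^2
I = 114.73 * 0.35^2
I = 114.73 * 0.1225 = 14.0544 kg*m^2

14.0544 kg*m^2


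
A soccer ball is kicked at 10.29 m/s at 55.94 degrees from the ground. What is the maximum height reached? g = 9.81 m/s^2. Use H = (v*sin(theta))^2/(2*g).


H = (v*sin(theta))^2 / (2*g)
vy = v*sin(theta) = 10.29 * sin(55.94 deg) = 8.5248 m/s
H = vy^2 / (2*g) = 72.6716 / (2*9.81)
H = 72.6716 / 19.62 = 3.704 m

3.704 m


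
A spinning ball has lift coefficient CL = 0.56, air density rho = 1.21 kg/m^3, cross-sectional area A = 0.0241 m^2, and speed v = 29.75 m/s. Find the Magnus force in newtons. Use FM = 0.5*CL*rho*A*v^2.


FM = 0.5 * CL * rho * A * v^2
FM = 0.5 * 0.56 * 1.21 * 0.0241 * 29.75^2
v^2 = 885.0625
FM = 0.5 * 0.56 * 1.21 * 0.0241 * 885.0625 = 7.2266 N

7.2266 N


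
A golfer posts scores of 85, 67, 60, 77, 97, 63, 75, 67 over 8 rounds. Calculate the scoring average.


Average = sum / n
Sum = 591
Average = 591 / 8 = 73.875

73.875


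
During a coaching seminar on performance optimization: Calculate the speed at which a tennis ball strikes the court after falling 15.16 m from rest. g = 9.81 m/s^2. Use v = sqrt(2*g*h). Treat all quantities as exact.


v = sqrt(2 * g * h)
v = sqrt(2 * 9.81 * 15.16)
v = sqrt(297.4392) = 17.2464 m/s

17.2464 m/s


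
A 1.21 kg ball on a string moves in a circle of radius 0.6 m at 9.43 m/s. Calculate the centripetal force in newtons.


Fc = m * v^2 / r
v^2 = 9.43^2 = 88.9249
Fc = 1.21 * 88.9249 / 0.6
Fc = 107.5991 / 0.6 = 179.3319 N

179.3319 N


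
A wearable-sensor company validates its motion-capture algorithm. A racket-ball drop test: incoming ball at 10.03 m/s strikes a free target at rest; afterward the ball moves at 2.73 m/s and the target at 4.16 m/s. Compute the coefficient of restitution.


e = (v2_after - v1_after) / (v1_before - v2_before)
Numerator = 4.16 - 2.73 = 1.43
Denominator = 10.03 - 0 = 10.03
e = 1.43 / 10.03 = 0.1426

0.1426


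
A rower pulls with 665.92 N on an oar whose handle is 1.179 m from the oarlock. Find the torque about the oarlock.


tau = F * d
tau = 665.92 * 1.179
tau = 785.1197 N*m

785.1197 N*m


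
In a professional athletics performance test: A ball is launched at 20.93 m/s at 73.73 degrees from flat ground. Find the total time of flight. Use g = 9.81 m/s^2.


T = 2*v*sin(theta)/g
sin(theta) = sin(73.73 deg) = 0.96
T = 2*20.93*0.96 / 9.81
T = 40.1836 / 9.81 = 4.0962 s

4.0962 s


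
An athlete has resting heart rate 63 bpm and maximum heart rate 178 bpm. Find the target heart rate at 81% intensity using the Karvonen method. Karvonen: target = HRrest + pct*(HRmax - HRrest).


Target = HRrest + pct*(HRmax - HRrest)
Heart rate reserve = HRmax - HRrest = 178 - 63 = 115 bpm
Fraction = 81% = 0.81
Target = 63 + 0.81 * 115
Target = 63 + 93.15 = 156.15 bpm

156.15 bpm


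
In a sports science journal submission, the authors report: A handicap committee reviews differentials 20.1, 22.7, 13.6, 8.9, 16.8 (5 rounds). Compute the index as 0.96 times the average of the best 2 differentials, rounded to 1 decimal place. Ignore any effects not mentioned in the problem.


All differentials: 20.1, 22.7, 13.6, 8.9, 16.8
Sorted: 8.9, 13.6, 16.8, 20.1, 22.7
Best 2: 8.9, 13.6
Average of best = 22.5 / 2 = 11.25
Raw index = 11.25 * 0.96 = 10.8
Handicap index = round(10.8, 1) = 10.8

10.8


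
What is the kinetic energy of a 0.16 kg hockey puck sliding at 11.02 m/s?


KE = 0.5 * m * v^2
KE = 0.5 * 0.16 * 11.02^2
KE = 0.5 * 0.16 * 121.4404 = 9.7152 J

9.7152 J


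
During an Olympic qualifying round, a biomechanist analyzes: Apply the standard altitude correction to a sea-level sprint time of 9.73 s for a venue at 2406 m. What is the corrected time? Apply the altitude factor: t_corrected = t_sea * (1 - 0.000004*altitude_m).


Correction factor = 1 - 0.000004 * 2406 = 0.990376
t_corrected = t_sea * factor = 9.73 * 0.990376
t_corrected = 9.6364 s

9.6364 s


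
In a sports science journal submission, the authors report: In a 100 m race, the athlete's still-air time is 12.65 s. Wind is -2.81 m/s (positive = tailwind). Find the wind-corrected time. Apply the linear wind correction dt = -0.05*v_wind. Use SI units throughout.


dt = -0.05 * v_wind = -0.05 * -2.81 = 0.1405 s
t_corrected = t_still + dt = 12.65 + (0.1405)
t_corrected = 12.7905 s

12.7905 s


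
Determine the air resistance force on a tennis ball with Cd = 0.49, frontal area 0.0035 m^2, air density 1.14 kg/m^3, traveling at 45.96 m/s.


Fd = 0.5 * Cd * rho * A * v^2
Fd = 0.5 * 0.49 * 1.14 * 0.0035 * 45.96^2
v^2 = 2112.3216
Fd = 0.5 * 0.49 * 1.14 * 0.0035 * 2112.3216 = 2.0649 N

2.0649 N


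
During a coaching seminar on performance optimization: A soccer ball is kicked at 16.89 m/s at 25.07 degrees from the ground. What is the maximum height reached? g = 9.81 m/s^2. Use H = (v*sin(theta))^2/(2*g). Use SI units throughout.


H = (v*sin(theta))^2 / (2*g)
vy = v*sin(theta) = 16.89 * sin(25.07 deg) = 7.1567 m/s
H = vy^2 / (2*g) = 51.2186 / (2*9.81)
H = 51.2186 / 19.62 = 2.6105 m

2.6105 m


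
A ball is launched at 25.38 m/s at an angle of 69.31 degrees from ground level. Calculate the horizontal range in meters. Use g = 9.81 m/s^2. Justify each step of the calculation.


R = v^2 * sin(2*theta) / g
Convert angle to radians: theta = 69.31 deg = 1.2097 rad
sin(2*theta) = sin(2.4194) = 0.661
R = 25.38^2 * 0.661 / 9.81
R = 644.1444 * 0.661 / 9.81 = 43.4059 m

43.4059 m


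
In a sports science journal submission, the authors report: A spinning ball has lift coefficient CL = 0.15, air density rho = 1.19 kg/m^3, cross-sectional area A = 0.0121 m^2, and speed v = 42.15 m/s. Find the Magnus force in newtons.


FM = 0.5 * CL * rho * A * v^2
FM = 0.5 * 0.15 * 1.19 * 0.0121 * 42.15^2
v^2 = 1776.6225
FM = 0.5 * 0.15 * 1.19 * 0.0121 * 1776.6225 = 1.9186 N

1.9186 N


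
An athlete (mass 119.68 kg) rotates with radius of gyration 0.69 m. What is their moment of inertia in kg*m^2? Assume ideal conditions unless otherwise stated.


I = m * k^2
I = 119.68 * 0.69^2
I = 119.68 * 0.4761 = 56.9796 kg*m^2

56.9796 kg*m^2


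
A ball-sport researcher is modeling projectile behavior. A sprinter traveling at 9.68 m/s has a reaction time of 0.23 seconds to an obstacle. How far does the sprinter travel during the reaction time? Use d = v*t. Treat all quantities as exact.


d = v * t
d = 9.68 * 0.23
d = 2.2264 m

2.2264 m


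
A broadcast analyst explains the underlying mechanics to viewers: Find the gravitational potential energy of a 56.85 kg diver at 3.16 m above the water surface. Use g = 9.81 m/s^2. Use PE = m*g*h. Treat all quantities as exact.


PE = m * g * h
PE = 56.85 * 9.81 * 3.16
PE = 557.6985 * 3.16 = 1762.3273 J

1762.3273 J


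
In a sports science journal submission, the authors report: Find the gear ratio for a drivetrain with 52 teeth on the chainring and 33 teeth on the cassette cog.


GR = front_teeth / rear_teeth
GR = 52 / 33
GR = 1.5758

1.5758


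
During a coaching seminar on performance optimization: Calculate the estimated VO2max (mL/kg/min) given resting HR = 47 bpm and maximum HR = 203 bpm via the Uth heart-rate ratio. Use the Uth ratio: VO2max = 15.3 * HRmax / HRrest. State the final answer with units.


VO2max = 15.3 * HRmax / HRrest
VO2max = 15.3 * 203 / 47
VO2max = 3105.9 / 47 = 66.083 mL/kg/min

66.083 mL/kg/min


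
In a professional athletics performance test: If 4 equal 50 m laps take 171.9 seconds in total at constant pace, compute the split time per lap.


Split time = total_time / n_laps = 171.9 / 4
Split time = 42.975 s per lap

42.975 s


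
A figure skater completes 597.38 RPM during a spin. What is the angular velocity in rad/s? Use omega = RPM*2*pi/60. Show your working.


omega = RPM * 2 * pi / 60
omega = 597.38 * 2 * 3.14159 / 60
omega = 3753.4492 / 60 = 62.5575 rad/s

62.5575 rad/s


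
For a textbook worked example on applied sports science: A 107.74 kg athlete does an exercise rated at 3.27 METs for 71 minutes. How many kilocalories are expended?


kcal = MET * mass * time_hr
Convert time: 71 min = 1.1833 hr
kcal = 3.27 * 107.74 * 1.1833
kcal = 416.8999 kcal

416.8999 kcal


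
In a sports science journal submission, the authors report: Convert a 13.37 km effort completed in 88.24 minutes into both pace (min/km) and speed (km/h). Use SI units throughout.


Pace = time / distance = 88.24 min / 13.37 km = 6.5999 min/km
Speed = distance / time_in_hours = 13.37 / 1.4707 hr
Speed = 9.0911 km/h

6.5999 min/km, 9.0911 km/h


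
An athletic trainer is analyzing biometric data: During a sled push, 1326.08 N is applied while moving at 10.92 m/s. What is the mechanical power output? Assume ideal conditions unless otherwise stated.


P = F * v
P = 1326.08 * 10.92
P = 14480.7936 W

14480.7936 W


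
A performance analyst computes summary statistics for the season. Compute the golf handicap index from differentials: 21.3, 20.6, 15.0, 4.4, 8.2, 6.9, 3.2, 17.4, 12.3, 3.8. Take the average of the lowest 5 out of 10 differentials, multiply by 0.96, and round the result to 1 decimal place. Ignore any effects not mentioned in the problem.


All differentials: 21.3, 20.6, 15.0, 4.4, 8.2, 6.9, 3.2, 17.4, 12.3, 3.8
Sorted: 3.2, 3.8, 4.4, 6.9, 8.2, 12.3, 15.0, 17.4, 20.6, 21.3
Best 5: 3.2, 3.8, 4.4, 6.9, 8.2
Average of best = 26.5 / 5 = 5.3
Raw index = 5.3 * 0.96 = 5.088
Handicap index = round(5.088, 1) = 5.1

5.1


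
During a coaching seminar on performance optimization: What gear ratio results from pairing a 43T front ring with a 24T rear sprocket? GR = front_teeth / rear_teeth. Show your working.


GR = front_teeth / rear_teeth
GR = 43 / 24
GR = 1.7917

1.7917


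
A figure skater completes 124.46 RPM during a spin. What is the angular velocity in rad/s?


omega = RPM * 2 * pi / 60
omega = 124.46 * 2 * 3.14159 / 60
omega = 782.0052 / 60 = 13.0334 rad/s

13.0334 rad/s


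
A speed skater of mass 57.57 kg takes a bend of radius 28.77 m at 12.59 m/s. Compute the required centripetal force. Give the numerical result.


Fc = m * v^2 / r
v^2 = 12.59^2 = 158.5081
Fc = 57.57 * 158.5081 / 28.77
Fc = 9125.3113 / 28.77 = 317.1815 N

317.1815 N


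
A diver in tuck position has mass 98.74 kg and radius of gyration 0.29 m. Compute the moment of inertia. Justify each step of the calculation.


I = m * k^2
I = 98.74 * 0.29^2
I = 98.74 * 0.0841 = 8.304 kg*m^2

8.304 kg*m^2


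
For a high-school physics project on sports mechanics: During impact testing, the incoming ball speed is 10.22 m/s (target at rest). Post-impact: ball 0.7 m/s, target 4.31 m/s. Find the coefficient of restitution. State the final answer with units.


e = (v2_after - v1_after) / (v1_before - v2_before)
Numerator = 4.31 - 0.7 = 3.61
Denominator = 10.22 - 0 = 10.22
e = 3.61 / 10.22 = 0.3532

0.3532


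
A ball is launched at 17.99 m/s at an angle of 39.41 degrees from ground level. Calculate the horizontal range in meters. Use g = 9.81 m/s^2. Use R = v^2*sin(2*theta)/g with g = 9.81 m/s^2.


R = v^2 * sin(2*theta) / g
Convert angle to radians: theta = 39.41 deg = 0.6878 rad
sin(2*theta) = sin(1.3757) = 0.981
R = 17.99^2 * 0.981 / 9.81
R = 323.6401 * 0.981 / 9.81 = 32.3648 m

32.3648 m


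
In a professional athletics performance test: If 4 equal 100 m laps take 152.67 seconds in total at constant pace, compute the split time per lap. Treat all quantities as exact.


Split time = total_time / n_laps = 152.67 / 4
Split time = 38.1675 s per lap

38.1675 s


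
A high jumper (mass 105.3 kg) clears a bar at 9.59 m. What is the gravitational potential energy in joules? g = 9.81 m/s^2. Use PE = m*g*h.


PE = m * g * h
PE = 105.3 * 9.81 * 9.59
PE = 1032.993 * 9.59 = 9906.4029 J

9906.4029 J


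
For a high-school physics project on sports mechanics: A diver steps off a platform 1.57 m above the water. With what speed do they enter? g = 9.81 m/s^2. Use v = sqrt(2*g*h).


v = sqrt(2 * g * h)
v = sqrt(2 * 9.81 * 1.57)
v = sqrt(30.8034) = 5.5501 m/s

5.5501 m/s


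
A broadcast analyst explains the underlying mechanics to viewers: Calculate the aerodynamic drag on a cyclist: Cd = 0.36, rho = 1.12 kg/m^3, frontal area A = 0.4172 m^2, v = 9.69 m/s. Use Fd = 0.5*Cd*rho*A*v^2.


Fd = 0.5 * Cd * rho * A * v^2
Fd = 0.5 * 0.36 * 1.12 * 0.4172 * 9.69^2
v^2 = 93.8961
Fd = 0.5 * 0.36 * 1.12 * 0.4172 * 93.8961 = 7.8974 N

7.8974 N


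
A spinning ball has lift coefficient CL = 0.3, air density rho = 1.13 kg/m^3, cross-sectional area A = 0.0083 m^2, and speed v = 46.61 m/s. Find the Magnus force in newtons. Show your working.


FM = 0.5 * CL * rho * A * v^2
FM = 0.5 * 0.3 * 1.13 * 0.0083 * 46.61^2
v^2 = 2172.4921
FM = 0.5 * 0.3 * 1.13 * 0.0083 * 2172.4921 = 3.0564 N

3.0564 N


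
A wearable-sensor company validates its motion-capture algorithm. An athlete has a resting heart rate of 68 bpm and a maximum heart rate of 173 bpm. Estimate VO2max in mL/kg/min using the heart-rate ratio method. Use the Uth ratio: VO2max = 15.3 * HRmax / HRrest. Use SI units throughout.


VO2max = 15.3 * HRmax / HRrest
VO2max = 15.3 * 173 / 68
VO2max = 2646.9 / 68 = 38.925 mL/kg/min

38.925 mL/kg/min


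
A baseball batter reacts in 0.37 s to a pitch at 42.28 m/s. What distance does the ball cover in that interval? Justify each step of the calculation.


d = v * t
d = 42.28 * 0.37
d = 15.6436 m

15.6436 m


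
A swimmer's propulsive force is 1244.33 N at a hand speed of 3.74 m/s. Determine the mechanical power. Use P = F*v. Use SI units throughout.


P = F * v
P = 1244.33 * 3.74
P = 4653.7942 W

4653.7942 W


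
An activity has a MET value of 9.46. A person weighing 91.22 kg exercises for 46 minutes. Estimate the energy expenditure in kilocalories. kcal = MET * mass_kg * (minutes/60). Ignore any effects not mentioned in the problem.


kcal = MET * mass * time_hr
Convert time: 46 min = 0.7667 hr
kcal = 9.46 * 91.22 * 0.7667
kcal = 661.5883 kcal

661.5883 kcal


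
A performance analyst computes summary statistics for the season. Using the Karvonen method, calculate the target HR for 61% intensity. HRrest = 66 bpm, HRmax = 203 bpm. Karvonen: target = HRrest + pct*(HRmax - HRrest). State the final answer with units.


Target = HRrest + pct*(HRmax - HRrest)
Heart rate reserve = HRmax - HRrest = 203 - 66 = 137 bpm
Fraction = 61% = 0.61
Target = 66 + 0.61 * 137
Target = 66 + 83.57 = 149.57 bpm

149.57 bpm


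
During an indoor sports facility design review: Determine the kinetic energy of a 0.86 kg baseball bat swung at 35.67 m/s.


KE = 0.5 * m * v^2
KE = 0.5 * 0.86 * 35.67^2
KE = 0.5 * 0.86 * 1272.3489 = 547.11 J

547.11 J


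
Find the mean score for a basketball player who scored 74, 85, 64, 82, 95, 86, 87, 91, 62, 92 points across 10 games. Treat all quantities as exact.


Average = sum / n
Sum = 818
Average = 818 / 10 = 81.8

81.8


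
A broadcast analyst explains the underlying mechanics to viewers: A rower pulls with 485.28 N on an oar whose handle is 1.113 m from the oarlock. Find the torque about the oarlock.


tau = F * d
tau = 485.28 * 1.113
tau = 540.1166 N*m

540.1166 N*m


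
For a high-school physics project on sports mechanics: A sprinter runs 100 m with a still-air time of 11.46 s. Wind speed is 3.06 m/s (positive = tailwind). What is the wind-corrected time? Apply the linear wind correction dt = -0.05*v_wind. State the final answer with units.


dt = -0.05 * v_wind = -0.05 * 3.06 = -0.153 s
t_corrected = t_still + dt = 11.46 + (-0.153)
t_corrected = 11.307 s

11.307 s


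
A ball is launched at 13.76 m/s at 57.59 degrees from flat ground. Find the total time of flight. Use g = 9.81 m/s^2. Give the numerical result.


T = 2*v*sin(theta)/g
sin(theta) = sin(57.59 deg) = 0.8442
T = 2*13.76*0.8442 / 9.81
T = 23.2333 / 9.81 = 2.3683 s

2.3683 s


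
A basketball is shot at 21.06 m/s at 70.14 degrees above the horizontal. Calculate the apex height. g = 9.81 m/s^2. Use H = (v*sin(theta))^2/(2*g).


H = (v*sin(theta))^2 / (2*g)
vy = v*sin(theta) = 21.06 * sin(70.14 deg) = 19.8075 m/s
H = vy^2 / (2*g) = 392.3358 / (2*9.81)
H = 392.3358 / 19.62 = 19.9967 m

19.9967 m


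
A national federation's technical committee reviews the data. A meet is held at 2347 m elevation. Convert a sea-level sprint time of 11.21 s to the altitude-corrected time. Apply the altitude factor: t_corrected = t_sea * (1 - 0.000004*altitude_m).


Correction factor = 1 - 0.000004 * 2347 = 0.990612
t_corrected = t_sea * factor = 11.21 * 0.990612
t_corrected = 11.1048 s

11.1048 s


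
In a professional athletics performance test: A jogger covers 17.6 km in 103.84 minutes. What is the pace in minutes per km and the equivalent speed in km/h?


Pace = time / distance = 103.84 min / 17.6 km = 5.9 min/km
Speed = distance / time_in_hours = 17.6 / 1.7307 hr
Speed = 10.1695 km/h

5.9 min/km, 10.1695 km/h


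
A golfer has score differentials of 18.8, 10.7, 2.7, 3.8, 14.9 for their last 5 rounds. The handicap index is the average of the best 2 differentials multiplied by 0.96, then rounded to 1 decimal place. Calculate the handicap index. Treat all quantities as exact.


All differentials: 18.8, 10.7, 2.7, 3.8, 14.9
Sorted: 2.7, 3.8, 10.7, 14.9, 18.8
Best 2: 2.7, 3.8
Average of best = 6.5 / 2 = 3.25
Raw index = 3.25 * 0.96 = 3.12
Handicap index = round(3.12, 1) = 3.1

3.1


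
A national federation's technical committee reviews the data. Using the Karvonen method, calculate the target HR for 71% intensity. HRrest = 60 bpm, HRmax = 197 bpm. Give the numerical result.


Target = HRrest + pct*(HRmax - HRrest)
Heart rate reserve = HRmax - HRrest = 197 - 60 = 137 bpm
Fraction = 71% = 0.71
Target = 60 + 0.71 * 137
Target = 60 + 97.27 = 157.27 bpm

157.27 bpm


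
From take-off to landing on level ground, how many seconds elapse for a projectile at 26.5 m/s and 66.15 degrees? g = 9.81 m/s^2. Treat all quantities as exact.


T = 2*v*sin(theta)/g
sin(theta) = sin(66.15 deg) = 0.9146
T = 2*26.5*0.9146 / 9.81
T = 48.4742 / 9.81 = 4.9413 s

4.9413 s


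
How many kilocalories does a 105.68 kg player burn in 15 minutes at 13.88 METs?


kcal = MET * mass * time_hr
Convert time: 15 min = 0.25 hr
kcal = 13.88 * 105.68 * 0.25
kcal = 366.7096 kcal

366.7096 kcal


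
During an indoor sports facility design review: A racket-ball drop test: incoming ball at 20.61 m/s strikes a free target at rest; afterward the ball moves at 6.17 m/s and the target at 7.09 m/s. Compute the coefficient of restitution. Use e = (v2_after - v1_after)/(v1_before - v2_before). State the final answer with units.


e = (v2_after - v1_after) / (v1_before - v2_before)
Numerator = 7.09 - 6.17 = 0.92
Denominator = 20.61 - 0 = 20.61
e = 0.92 / 20.61 = 0.0446

0.0446


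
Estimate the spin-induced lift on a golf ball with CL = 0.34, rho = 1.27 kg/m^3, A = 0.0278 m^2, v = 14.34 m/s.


FM = 0.5 * CL * rho * A * v^2
FM = 0.5 * 0.34 * 1.27 * 0.0278 * 14.34^2
v^2 = 205.6356
FM = 0.5 * 0.34 * 1.27 * 0.0278 * 205.6356 = 1.2342 N

1.2342 N


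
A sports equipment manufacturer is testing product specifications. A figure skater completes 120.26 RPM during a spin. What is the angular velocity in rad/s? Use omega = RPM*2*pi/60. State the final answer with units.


omega = RPM * 2 * pi / 60
omega = 120.26 * 2 * 3.14159 / 60
omega = 755.6159 / 60 = 12.5936 rad/s

12.5936 rad/s


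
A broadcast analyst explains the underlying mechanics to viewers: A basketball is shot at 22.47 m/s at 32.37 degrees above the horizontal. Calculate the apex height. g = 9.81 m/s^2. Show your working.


H = (v*sin(theta))^2 / (2*g)
vy = v*sin(theta) = 22.47 * sin(32.37 deg) = 12.0301 m/s
H = vy^2 / (2*g) = 144.7231 / (2*9.81)
H = 144.7231 / 19.62 = 7.3763 m

7.3763 m


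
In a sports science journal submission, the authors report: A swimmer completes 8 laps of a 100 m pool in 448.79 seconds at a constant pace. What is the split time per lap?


Split time = total_time / n_laps = 448.79 / 8
Split time = 56.0988 s per lap

56.0988 s


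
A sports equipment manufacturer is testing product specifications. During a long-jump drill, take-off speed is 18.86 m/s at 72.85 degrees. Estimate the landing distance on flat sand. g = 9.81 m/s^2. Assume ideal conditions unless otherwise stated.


R = v^2 * sin(2*theta) / g
Convert angle to radians: theta = 72.85 deg = 1.2715 rad
sin(2*theta) = sin(2.5429) = 0.5635
R = 18.86^2 * 0.5635 / 9.81
R = 355.6996 * 0.5635 / 9.81 = 20.4328 m

20.4328 m


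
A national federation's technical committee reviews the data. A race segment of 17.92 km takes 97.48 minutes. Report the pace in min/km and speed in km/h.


Pace = time / distance = 97.48 min / 17.92 km = 5.4397 min/km
Speed = distance / time_in_hours = 17.92 / 1.6247 hr
Speed = 11.03 km/h

5.4397 min/km, 11.03 km/h


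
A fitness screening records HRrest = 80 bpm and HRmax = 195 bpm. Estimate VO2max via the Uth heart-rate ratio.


VO2max = 15.3 * HRmax / HRrest
VO2max = 15.3 * 195 / 80
VO2max = 2983.5 / 80 = 37.2938 mL/kg/min

37.2938 mL/kg/min


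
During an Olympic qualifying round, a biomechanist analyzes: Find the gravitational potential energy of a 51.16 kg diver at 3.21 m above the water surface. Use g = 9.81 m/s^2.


PE = m * g * h
PE = 51.16 * 9.81 * 3.21
PE = 501.8796 * 3.21 = 1611.0335 J

1611.0335 J


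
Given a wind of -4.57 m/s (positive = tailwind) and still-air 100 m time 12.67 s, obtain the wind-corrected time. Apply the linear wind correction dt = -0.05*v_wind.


dt = -0.05 * v_wind = -0.05 * -4.57 = 0.2285 s
t_corrected = t_still + dt = 12.67 + (0.2285)
t_corrected = 12.8985 s

12.8985 s


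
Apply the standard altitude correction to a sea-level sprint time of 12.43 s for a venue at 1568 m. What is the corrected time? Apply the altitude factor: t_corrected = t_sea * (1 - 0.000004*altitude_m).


Correction factor = 1 - 0.000004 * 1568 = 0.993728
t_corrected = t_sea * factor = 12.43 * 0.993728
t_corrected = 12.352 s

12.352 s


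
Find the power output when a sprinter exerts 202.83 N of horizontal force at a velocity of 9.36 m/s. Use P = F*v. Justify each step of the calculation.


P = F * v
P = 202.83 * 9.36
P = 1898.4888 W

1898.4888 W


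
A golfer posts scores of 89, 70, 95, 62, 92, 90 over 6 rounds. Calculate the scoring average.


Average = sum / n
Sum = 498
Average = 498 / 6 = 83

83


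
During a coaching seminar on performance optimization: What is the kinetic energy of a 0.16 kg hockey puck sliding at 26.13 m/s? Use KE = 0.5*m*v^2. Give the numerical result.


KE = 0.5 * m * v^2
KE = 0.5 * 0.16 * 26.13^2
KE = 0.5 * 0.16 * 682.7769 = 54.6222 J

54.6222 J


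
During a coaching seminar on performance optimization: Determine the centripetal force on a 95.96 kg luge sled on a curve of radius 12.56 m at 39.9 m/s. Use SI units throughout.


Fc = m * v^2 / r
v^2 = 39.9^2 = 1592.01
Fc = 95.96 * 1592.01 / 12.56
Fc = 152769.2796 / 12.56 = 12163.1592 N

12163.1592 N


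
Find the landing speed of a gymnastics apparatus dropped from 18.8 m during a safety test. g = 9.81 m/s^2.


v = sqrt(2 * g * h)
v = sqrt(2 * 9.81 * 18.8)
v = sqrt(368.856) = 19.2056 m/s

19.2056 m/s


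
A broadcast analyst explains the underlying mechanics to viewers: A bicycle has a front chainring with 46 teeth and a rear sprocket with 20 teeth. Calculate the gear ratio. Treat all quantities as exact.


GR = front_teeth / rear_teeth
GR = 46 / 20
GR = 2.3

2.3


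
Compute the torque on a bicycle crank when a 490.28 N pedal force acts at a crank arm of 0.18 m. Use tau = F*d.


tau = F * d
tau = 490.28 * 0.18
tau = 88.2504 N*m

88.2504 N*m


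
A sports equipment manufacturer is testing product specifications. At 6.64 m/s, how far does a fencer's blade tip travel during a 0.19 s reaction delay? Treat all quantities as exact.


d = v * t
d = 6.64 * 0.19
d = 1.2616 m

1.2616 m


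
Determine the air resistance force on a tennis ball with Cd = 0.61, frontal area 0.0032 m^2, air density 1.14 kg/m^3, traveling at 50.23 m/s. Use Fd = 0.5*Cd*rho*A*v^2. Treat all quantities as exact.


Fd = 0.5 * Cd * rho * A * v^2
Fd = 0.5 * 0.61 * 1.14 * 0.0032 * 50.23^2
v^2 = 2523.0529
Fd = 0.5 * 0.61 * 1.14 * 0.0032 * 2523.0529 = 2.8072 N

2.8072 N


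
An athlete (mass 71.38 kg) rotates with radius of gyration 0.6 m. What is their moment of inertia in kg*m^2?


I = m * k^2
I = 71.38 * 0.6^2
I = 71.38 * 0.36 = 25.6968 kg*m^2

25.6968 kg*m^2


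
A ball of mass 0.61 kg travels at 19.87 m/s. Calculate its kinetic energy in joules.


KE = 0.5 * m * v^2
KE = 0.5 * 0.61 * 19.87^2
KE = 0.5 * 0.61 * 394.8169 = 120.4192 J

120.4192 J


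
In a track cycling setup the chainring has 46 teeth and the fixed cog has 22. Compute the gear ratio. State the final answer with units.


GR = front_teeth / rear_teeth
GR = 46 / 22
GR = 2.0909

2.0909


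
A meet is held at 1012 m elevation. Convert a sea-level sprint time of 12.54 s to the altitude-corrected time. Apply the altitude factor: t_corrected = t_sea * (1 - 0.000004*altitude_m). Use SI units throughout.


Correction factor = 1 - 0.000004 * 1012 = 0.995952
t_corrected = t_sea * factor = 12.54 * 0.995952
t_corrected = 12.4892 s

12.4892 s


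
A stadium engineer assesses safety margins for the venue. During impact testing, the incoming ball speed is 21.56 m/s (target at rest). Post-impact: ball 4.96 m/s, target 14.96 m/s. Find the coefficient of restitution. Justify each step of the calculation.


e = (v2_after - v1_after) / (v1_before - v2_before)
Numerator = 14.96 - 4.96 = 10
Denominator = 21.56 - 0 = 21.56
e = 10 / 21.56 = 0.4638

0.4638


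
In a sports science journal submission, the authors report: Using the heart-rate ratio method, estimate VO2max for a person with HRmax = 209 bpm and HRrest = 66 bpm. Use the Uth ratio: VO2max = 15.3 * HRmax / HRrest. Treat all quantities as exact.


VO2max = 15.3 * HRmax / HRrest
VO2max = 15.3 * 209 / 66
VO2max = 3197.7 / 66 = 48.45 mL/kg/min

48.45 mL/kg/min


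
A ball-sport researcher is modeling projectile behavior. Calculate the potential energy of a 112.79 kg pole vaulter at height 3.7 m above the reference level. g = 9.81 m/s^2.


PE = m * g * h
PE = 112.79 * 9.81 * 3.7
PE = 1106.4699 * 3.7 = 4093.9386 J

4093.9386 J


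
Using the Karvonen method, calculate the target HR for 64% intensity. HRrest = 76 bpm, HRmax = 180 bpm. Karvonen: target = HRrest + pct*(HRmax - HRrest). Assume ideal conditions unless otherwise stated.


Target = HRrest + pct*(HRmax - HRrest)
Heart rate reserve = HRmax - HRrest = 180 - 76 = 104 bpm
Fraction = 64% = 0.64
Target = 76 + 0.64 * 104
Target = 76 + 66.56 = 142.56 bpm

142.56 bpm


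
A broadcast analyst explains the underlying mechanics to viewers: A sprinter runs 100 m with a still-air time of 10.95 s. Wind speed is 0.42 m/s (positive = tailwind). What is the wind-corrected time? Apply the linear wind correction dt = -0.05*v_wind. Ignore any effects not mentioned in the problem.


dt = -0.05 * v_wind = -0.05 * 0.42 = -0.021 s
t_corrected = t_still + dt = 10.95 + (-0.021)
t_corrected = 10.929 s

10.929 s


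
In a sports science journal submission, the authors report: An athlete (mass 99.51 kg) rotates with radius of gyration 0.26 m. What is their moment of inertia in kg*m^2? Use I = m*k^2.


I = m * k^2
I = 99.51 * 0.26^2
I = 99.51 * 0.0676 = 6.7269 kg*m^2

6.7269 kg*m^2


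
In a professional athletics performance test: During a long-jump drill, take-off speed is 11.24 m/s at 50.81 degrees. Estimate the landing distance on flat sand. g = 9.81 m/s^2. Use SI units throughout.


R = v^2 * sin(2*theta) / g
Convert angle to radians: theta = 50.81 deg = 0.8868 rad
sin(2*theta) = sin(1.7736) = 0.9795
R = 11.24^2 * 0.9795 / 9.81
R = 126.3376 * 0.9795 / 9.81 = 12.6145 m

12.6145 m


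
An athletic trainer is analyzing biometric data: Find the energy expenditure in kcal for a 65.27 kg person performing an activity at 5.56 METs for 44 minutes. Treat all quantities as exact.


kcal = MET * mass * time_hr
Convert time: 44 min = 0.7333 hr
kcal = 5.56 * 65.27 * 0.7333
kcal = 266.1275 kcal

266.1275 kcal


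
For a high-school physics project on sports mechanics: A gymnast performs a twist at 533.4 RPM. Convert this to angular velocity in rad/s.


omega = RPM * 2 * pi / 60
omega = 533.4 * 2 * 3.14159 / 60
omega = 3351.451 / 60 = 55.8575 rad/s

55.8575 rad/s


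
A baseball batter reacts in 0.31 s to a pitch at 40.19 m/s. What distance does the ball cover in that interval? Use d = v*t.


d = v * t
d = 40.19 * 0.31
d = 12.4589 m

12.4589 m


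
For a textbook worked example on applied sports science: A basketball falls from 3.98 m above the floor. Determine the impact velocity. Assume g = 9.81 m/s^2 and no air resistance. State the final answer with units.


v = sqrt(2 * g * h)
v = sqrt(2 * 9.81 * 3.98)
v = sqrt(78.0876) = 8.8367 m/s

8.8367 m/s
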